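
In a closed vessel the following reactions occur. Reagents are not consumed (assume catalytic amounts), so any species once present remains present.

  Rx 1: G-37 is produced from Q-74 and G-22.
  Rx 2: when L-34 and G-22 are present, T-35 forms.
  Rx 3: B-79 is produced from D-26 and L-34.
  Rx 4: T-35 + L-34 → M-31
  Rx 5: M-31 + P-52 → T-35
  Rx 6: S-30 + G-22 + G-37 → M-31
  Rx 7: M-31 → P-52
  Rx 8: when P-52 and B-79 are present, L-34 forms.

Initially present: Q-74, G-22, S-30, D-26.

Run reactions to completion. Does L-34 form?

No

L-34 would need P-52 and B-79 (Rx 8), but B-79 never forms.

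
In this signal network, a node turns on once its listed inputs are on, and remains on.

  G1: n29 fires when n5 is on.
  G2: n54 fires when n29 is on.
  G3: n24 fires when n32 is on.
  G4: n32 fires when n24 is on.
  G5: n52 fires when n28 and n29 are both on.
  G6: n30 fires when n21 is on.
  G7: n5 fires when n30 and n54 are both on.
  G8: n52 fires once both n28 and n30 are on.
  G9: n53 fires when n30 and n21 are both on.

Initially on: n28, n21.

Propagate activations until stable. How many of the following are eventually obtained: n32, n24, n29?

0

n32 would need n24 (G4), but n24 never turns on.
n24 would need n32 (G3), but n32 never turns on.
n29 would need n5 (G1), but n5 never turns on.
None of the 3 are reached.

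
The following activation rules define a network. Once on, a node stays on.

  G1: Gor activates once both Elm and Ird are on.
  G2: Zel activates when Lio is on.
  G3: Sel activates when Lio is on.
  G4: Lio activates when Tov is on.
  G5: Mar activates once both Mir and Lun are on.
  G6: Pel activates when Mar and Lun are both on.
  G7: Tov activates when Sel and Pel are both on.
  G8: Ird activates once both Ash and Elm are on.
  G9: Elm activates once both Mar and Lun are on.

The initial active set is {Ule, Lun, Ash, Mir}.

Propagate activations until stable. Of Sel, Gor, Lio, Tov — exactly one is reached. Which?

Mir and Lun are on, so Mar activates (G5).
Mar and Lun are on, so Elm activates (G9).
G8: Ash and Elm on → Ird on.
G1: Elm and Ird on → Gor on.
Sel would need Lio (G3), but Lio never turns on. Tov would need Sel and Pel (G7), but Sel never turns on. Lio would need Tov (G4), but Tov never turns on.

Gor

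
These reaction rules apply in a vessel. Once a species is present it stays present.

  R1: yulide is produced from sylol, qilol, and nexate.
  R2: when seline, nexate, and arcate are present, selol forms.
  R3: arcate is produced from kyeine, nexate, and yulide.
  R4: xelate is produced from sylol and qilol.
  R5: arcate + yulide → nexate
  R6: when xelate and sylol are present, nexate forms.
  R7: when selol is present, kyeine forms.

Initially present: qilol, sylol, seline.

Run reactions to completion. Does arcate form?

arcate would need kyeine, nexate, and yulide (R3), but kyeine never forms.

No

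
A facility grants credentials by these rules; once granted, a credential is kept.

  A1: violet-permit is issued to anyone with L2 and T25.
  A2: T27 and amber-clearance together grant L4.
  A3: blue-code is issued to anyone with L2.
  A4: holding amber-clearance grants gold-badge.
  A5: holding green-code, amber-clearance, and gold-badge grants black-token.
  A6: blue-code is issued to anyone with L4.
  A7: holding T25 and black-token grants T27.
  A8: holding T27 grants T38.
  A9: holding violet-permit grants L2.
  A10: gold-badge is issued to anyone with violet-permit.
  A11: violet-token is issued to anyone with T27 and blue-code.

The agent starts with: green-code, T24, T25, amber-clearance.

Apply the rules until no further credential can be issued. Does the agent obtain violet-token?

Yes

Holding amber-clearance grants gold-badge (A4).
Holding green-code, amber-clearance, and gold-badge grants black-token (A5).
Holding T25 and black-token grants T27 (A7).
Holding T27 and amber-clearance grants L4 (A2).
Holding L4 grants blue-code (A6).
Holding T27 and blue-code grants violet-token (A11).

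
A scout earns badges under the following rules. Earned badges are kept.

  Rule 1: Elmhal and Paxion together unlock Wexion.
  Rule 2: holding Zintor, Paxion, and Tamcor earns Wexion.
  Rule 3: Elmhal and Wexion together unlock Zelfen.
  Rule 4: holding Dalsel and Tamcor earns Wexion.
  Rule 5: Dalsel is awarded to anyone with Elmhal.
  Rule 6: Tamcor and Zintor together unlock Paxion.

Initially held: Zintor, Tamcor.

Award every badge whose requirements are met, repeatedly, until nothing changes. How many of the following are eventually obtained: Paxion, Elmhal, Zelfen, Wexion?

2

With Tamcor and Zintor, Paxion is earned (Rule 6).
With Zintor, Paxion, and Tamcor, Wexion is earned (Rule 2).
Paxion: reached.
No rule produces Elmhal, and it is not given.
Zelfen would need Elmhal and Wexion (Rule 3), but Elmhal is never earned.
Wexion: reached.
Reached: Paxion and Wexion — 2 of the 4.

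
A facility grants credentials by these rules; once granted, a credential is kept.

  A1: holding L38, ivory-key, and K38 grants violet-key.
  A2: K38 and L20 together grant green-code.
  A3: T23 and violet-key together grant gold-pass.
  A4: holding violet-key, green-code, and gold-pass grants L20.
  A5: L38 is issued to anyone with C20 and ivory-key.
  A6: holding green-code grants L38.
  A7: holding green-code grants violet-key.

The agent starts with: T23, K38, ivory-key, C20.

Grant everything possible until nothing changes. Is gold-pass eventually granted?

Holding C20 and ivory-key grants L38 (A5).
Holding L38, ivory-key, and K38 grants violet-key (A1).
Holding T23 and violet-key grants gold-pass (A3).

Yes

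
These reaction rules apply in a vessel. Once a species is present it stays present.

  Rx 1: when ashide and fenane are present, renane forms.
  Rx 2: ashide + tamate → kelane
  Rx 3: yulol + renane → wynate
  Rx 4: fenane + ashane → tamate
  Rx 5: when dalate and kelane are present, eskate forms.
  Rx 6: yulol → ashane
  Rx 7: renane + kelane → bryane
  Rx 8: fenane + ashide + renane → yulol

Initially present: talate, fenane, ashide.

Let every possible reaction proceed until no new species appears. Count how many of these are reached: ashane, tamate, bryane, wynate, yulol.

ashide and fenane present → renane forms (Rx 1).
fenane, ashide, and renane present → yulol forms (Rx 8).
yulol and renane present → wynate forms (Rx 3).
yulol present → ashane forms (Rx 6).
fenane and ashane present → tamate forms (Rx 4).
ashide and tamate present → kelane forms (Rx 2).
renane and kelane present → bryane forms (Rx 7).
ashane: reached.
tamate: reached.
bryane: reached.
wynate: reached.
yulol: reached.
All 5 are reached.

5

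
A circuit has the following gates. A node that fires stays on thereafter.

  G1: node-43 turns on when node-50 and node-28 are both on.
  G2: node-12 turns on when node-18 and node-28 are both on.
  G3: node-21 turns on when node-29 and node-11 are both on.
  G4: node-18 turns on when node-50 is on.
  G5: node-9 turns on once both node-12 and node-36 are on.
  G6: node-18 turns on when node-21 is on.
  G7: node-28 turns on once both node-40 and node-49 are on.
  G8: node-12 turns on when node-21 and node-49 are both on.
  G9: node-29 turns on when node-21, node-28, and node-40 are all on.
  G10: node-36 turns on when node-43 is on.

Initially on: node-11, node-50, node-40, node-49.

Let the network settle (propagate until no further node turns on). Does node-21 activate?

No

node-21 would need node-29 and node-11 (G3), but node-29 never turns on.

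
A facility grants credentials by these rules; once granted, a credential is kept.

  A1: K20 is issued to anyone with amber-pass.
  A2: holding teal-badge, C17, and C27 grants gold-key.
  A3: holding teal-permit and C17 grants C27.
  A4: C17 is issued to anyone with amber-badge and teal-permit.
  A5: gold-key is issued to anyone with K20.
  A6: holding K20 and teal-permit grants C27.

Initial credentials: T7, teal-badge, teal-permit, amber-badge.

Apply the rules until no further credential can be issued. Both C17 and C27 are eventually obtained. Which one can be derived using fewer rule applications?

C17

C17: Holding amber-badge and teal-permit grants C17 (A4). [1 rule application]
C27: Holding amber-badge and teal-permit grants C17 (A4). Holding teal-permit and C17 grants C27 (A3). [2 rule applications]
C17 needs fewer.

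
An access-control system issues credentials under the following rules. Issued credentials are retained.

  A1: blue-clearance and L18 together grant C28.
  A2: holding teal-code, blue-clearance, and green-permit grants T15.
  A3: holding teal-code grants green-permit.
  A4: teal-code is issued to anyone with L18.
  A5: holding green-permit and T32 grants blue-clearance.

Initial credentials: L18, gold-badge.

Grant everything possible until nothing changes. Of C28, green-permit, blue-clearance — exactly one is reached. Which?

green-permit

Holding L18 grants teal-code (A4).
Holding teal-code grants green-permit (A3).
C28 would need blue-clearance and L18 (A1), but blue-clearance is never granted. blue-clearance would need green-permit and T32 (A5), but T32 is never granted.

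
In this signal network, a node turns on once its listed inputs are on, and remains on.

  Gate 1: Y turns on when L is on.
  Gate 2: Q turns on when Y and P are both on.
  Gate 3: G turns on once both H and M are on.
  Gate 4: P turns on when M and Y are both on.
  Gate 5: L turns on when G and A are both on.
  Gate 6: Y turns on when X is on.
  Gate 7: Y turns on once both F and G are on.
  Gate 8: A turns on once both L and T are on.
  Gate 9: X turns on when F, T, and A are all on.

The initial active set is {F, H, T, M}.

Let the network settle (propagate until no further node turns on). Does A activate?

No

A would need L and T (Gate 8), but L never turns on.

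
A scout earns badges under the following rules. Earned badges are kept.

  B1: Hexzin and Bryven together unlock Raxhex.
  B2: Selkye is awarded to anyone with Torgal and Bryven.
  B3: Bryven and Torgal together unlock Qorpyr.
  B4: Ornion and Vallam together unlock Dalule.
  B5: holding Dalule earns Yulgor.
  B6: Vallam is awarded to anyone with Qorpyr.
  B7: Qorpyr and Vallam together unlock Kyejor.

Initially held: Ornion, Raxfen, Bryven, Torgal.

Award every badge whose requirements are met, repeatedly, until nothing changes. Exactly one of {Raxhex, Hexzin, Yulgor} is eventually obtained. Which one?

With Bryven and Torgal, Qorpyr is earned (B3).
With Qorpyr, Vallam is earned (B6).
With Ornion and Vallam, Dalule is earned (B4).
With Dalule, Yulgor is earned (B5).
No rule produces Hexzin, and it is not given. Raxhex would need Hexzin and Bryven (B1), but Hexzin is never earned.

Yulgor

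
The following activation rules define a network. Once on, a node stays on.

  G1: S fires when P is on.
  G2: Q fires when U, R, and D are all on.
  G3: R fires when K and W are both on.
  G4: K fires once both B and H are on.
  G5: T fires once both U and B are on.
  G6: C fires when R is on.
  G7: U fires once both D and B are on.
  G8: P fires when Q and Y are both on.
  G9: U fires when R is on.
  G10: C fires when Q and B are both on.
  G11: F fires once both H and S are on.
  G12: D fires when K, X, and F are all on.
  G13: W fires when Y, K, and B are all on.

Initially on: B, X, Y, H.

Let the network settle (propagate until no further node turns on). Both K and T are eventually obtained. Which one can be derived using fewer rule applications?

K: G4: B and H on → K on. [1 rule application]
T: G4: B and H on → K on. Y, K, and B are on, so W fires (G13). K and W are on, so R fires (G3). G9: R on → U on. U and B are on, so T fires (G5). [5 rule applications]
K needs fewer.

K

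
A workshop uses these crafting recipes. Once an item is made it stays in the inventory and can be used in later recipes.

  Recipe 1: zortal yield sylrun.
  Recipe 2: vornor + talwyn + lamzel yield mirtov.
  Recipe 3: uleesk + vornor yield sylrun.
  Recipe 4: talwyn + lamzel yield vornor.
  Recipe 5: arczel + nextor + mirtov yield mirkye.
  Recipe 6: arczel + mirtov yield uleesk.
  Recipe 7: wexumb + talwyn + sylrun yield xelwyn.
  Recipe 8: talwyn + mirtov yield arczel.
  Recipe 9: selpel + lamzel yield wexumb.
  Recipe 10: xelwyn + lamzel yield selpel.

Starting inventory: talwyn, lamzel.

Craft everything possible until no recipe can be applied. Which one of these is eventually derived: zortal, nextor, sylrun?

talwyn + lamzel → vornor (Recipe 4).
vornor + talwyn + lamzel → mirtov (Recipe 2).
Using Recipe 8, talwyn and mirtov make arczel.
arczel + mirtov → uleesk (Recipe 6).
Using Recipe 3, uleesk and vornor make sylrun.
No rule produces zortal, and it is not given. No rule produces nextor, and it is not given.

sylrun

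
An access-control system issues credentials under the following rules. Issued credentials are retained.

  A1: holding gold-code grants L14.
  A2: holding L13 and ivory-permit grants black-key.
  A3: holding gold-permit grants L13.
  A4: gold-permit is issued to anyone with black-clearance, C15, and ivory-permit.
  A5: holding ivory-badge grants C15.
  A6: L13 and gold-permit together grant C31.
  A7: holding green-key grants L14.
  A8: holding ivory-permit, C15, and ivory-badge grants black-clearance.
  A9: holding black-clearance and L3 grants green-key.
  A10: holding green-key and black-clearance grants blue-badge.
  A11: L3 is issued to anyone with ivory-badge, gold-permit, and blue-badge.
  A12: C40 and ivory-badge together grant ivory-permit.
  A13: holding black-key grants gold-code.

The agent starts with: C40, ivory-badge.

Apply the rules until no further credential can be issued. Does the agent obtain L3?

No

L3 would need ivory-badge, gold-permit, and blue-badge (A11), but blue-badge is never granted.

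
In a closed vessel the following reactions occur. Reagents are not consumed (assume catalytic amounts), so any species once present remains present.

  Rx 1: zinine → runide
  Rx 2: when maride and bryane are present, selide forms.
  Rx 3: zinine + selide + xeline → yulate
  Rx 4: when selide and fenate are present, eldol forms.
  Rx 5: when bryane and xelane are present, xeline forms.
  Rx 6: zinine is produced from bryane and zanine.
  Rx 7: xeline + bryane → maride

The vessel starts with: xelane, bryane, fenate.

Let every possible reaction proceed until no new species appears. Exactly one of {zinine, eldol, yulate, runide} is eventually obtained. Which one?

eldol

bryane and xelane present → xeline forms (Rx 5).
xeline and bryane present → maride forms (Rx 7).
maride and bryane present → selide forms (Rx 2).
selide and fenate present → eldol forms (Rx 4).
yulate would need zinine, selide, and xeline (Rx 3), but zinine never forms. runide would need zinine (Rx 1), but zinine never forms. zinine would need bryane and zanine (Rx 6), but zanine never forms.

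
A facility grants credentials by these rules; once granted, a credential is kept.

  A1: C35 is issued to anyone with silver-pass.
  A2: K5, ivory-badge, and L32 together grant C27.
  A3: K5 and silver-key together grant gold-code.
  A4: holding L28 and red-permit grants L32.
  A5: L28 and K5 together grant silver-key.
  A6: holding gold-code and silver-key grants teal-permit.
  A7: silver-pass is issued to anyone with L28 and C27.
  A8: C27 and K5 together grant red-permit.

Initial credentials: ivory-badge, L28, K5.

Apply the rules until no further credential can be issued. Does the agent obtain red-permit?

red-permit would need C27 and K5 (A8), but C27 is never granted.

No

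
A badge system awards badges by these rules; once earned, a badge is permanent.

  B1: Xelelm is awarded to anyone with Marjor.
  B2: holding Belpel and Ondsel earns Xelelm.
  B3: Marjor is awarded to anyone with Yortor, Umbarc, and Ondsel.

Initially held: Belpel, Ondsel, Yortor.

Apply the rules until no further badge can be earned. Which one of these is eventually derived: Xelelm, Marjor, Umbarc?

Xelelm

With Belpel and Ondsel, Xelelm is earned (B2).
No rule produces Umbarc, and it is not given. Marjor would need Yortor, Umbarc, and Ondsel (B3), but Umbarc is never earned.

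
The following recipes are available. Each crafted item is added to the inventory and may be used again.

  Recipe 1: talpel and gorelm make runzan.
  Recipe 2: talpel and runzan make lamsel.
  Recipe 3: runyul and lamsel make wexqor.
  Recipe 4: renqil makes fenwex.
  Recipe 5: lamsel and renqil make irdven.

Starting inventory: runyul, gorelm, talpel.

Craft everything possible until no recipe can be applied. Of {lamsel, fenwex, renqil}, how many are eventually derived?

talpel and gorelm → runzan (Recipe 1).
Using Recipe 2, talpel and runzan make lamsel.
lamsel: reached.
fenwex would need renqil (Recipe 4), but renqil is never obtained.
No rule produces renqil, and it is not given.
Reached: lamsel — 1 of the 3.

1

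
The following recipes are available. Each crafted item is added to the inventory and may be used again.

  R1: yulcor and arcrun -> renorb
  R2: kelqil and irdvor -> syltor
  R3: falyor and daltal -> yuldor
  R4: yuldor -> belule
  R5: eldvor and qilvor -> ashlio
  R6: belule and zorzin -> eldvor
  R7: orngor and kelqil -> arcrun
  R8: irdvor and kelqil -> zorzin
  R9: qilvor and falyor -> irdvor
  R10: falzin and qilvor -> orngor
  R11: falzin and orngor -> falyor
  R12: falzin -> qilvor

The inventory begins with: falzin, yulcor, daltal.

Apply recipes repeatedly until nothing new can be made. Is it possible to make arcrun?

arcrun would need orngor and kelqil (R7), but kelqil is never obtained.

No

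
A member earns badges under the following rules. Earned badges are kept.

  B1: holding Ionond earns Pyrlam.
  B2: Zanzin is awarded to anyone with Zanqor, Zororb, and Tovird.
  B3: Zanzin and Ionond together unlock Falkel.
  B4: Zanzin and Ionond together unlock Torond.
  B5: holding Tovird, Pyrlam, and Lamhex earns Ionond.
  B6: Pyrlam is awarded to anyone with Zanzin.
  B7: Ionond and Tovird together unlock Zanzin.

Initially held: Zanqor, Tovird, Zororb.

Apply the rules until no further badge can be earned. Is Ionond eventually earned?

No

Ionond would need Tovird, Pyrlam, and Lamhex (B5), but Lamhex is never earned.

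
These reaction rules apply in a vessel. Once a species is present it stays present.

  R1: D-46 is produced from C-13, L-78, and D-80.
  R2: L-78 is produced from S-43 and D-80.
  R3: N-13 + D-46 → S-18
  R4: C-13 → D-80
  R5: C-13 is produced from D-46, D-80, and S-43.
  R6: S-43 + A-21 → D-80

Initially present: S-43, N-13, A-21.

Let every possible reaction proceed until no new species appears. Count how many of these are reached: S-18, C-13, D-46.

S-18 would need N-13 and D-46 (R3), but D-46 never forms.
C-13 would need D-46, D-80, and S-43 (R5), but D-46 never forms.
D-46 would need C-13, L-78, and D-80 (R1), but C-13 never forms.
None of the 3 are reached.

0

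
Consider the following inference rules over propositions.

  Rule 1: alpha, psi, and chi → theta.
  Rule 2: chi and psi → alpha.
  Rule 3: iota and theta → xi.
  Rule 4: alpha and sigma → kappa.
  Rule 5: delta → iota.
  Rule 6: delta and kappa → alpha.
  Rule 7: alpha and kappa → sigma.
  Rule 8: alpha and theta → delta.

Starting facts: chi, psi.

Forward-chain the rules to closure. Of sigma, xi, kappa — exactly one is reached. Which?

chi and psi hold, so alpha follows (Rule 2).
alpha, psi, and chi hold, so theta follows (Rule 1).
alpha and theta hold, so delta follows (Rule 8).
delta holds, so iota follows (Rule 5).
iota and theta hold, so xi follows (Rule 3).
sigma would need alpha and kappa (Rule 7), but kappa is never established. kappa would need alpha and sigma (Rule 4), but sigma is never established.

xi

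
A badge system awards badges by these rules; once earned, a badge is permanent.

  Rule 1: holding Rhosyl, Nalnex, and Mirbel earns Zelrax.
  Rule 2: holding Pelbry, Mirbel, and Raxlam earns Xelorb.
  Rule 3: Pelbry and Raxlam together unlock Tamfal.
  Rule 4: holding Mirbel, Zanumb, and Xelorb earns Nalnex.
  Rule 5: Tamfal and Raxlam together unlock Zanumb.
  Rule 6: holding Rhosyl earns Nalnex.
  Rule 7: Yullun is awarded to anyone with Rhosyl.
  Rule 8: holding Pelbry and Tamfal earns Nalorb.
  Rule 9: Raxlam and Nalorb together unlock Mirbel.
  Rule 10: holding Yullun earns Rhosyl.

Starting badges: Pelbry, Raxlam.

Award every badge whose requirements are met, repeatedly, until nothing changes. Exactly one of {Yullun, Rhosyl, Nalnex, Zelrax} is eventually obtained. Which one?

Nalnex

With Pelbry and Raxlam, Tamfal is earned (Rule 3).
With Pelbry and Tamfal, Nalorb is earned (Rule 8).
With Tamfal and Raxlam, Zanumb is earned (Rule 5).
With Raxlam and Nalorb, Mirbel is earned (Rule 9).
With Pelbry, Mirbel, and Raxlam, Xelorb is earned (Rule 2).
With Mirbel, Zanumb, and Xelorb, Nalnex is earned (Rule 4).
Yullun would need Rhosyl (Rule 7), but Rhosyl is never earned. Rhosyl would need Yullun (Rule 10), but Yullun is never earned. Zelrax would need Rhosyl, Nalnex, and Mirbel (Rule 1), but Rhosyl is never earned.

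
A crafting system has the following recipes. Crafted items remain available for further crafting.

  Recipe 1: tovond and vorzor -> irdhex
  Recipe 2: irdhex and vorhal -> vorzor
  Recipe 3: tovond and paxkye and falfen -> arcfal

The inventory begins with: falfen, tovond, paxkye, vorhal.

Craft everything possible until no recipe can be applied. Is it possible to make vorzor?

No

vorzor would need irdhex and vorhal (Recipe 2), but irdhex is never obtained.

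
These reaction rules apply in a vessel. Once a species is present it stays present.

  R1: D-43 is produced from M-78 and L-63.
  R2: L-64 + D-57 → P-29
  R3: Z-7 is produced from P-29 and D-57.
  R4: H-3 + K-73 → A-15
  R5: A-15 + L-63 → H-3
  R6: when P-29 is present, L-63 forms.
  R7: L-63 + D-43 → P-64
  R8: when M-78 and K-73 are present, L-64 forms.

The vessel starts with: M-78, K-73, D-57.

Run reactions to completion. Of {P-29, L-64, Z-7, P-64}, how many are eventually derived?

M-78 and K-73 present → L-64 forms (R8).
L-64 and D-57 present → P-29 forms (R2).
P-29 and D-57 present → Z-7 forms (R3).
P-29 present → L-63 forms (R6).
M-78 and L-63 present → D-43 forms (R1).
L-63 and D-43 present → P-64 forms (R7).
P-29: reached.
L-64: reached.
Z-7: reached.
P-64: reached.
All 4 are reached.

4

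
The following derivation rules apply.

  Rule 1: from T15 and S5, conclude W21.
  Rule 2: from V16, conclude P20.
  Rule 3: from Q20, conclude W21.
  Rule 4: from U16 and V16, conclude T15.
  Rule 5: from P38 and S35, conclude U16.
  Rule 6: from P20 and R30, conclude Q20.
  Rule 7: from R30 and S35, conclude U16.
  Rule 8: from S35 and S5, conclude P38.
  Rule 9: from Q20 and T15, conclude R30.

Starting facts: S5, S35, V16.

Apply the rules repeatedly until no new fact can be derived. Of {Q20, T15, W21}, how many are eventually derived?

2

From S35 and S5, Rule 8 gives P38.
P38 and S35 hold, so U16 follows (Rule 5).
From U16 and V16, Rule 4 gives T15.
From T15 and S5, Rule 1 gives W21.
Q20 would need P20 and R30 (Rule 6), but R30 is never established.
T15: reached.
W21: reached.
Reached: T15 and W21 — 2 of the 3.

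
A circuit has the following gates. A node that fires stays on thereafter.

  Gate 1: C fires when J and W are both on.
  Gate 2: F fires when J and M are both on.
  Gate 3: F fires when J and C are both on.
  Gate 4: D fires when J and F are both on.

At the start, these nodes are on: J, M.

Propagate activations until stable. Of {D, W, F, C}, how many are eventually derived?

2

J and M are on, so F fires (Gate 2).
J and F are on, so D fires (Gate 4).
D: reached.
No rule produces W, and it is not given.
F: reached.
C would need J and W (Gate 1), but W never turns on.
Reached: D and F — 2 of the 4.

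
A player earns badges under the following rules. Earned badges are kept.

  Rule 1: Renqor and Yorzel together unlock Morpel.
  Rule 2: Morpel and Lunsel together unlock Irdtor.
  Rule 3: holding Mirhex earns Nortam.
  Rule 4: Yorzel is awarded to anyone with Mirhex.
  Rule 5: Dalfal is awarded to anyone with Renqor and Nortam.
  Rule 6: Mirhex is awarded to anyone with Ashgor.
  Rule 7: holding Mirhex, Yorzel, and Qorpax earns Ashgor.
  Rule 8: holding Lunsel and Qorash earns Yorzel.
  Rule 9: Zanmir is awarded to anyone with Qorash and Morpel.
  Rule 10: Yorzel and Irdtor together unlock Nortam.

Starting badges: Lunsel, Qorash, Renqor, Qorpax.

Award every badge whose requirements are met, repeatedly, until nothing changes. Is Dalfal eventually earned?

With Lunsel and Qorash, Yorzel is earned (Rule 8).
With Renqor and Yorzel, Morpel is earned (Rule 1).
With Morpel and Lunsel, Irdtor is earned (Rule 2).
With Yorzel and Irdtor, Nortam is earned (Rule 10).
With Renqor and Nortam, Dalfal is earned (Rule 5).

Yes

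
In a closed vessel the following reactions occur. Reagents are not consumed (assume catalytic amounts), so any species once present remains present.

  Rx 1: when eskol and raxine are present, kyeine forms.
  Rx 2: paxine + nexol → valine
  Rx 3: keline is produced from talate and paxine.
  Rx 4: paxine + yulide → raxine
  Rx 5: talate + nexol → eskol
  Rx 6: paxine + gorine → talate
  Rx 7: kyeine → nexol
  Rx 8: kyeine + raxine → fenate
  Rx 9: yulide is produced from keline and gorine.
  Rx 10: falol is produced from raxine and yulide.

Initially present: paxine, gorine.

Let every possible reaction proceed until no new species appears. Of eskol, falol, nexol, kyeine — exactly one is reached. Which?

paxine and gorine present → talate forms (Rx 6).
talate and paxine present → keline forms (Rx 3).
keline and gorine present → yulide forms (Rx 9).
paxine and yulide present → raxine forms (Rx 4).
raxine and yulide present → falol forms (Rx 10).
nexol would need kyeine (Rx 7), but kyeine never forms. eskol would need talate and nexol (Rx 5), but nexol never forms. kyeine would need eskol and raxine (Rx 1), but eskol never forms.

falol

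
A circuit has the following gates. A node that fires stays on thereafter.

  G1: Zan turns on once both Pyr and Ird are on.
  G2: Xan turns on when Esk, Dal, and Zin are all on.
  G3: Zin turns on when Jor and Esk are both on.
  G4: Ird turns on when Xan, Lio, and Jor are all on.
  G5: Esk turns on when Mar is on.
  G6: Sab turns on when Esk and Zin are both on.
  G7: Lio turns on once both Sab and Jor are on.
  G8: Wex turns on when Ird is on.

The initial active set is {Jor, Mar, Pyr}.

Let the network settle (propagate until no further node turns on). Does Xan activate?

No

Xan would need Esk, Dal, and Zin (G2), but Dal never turns on.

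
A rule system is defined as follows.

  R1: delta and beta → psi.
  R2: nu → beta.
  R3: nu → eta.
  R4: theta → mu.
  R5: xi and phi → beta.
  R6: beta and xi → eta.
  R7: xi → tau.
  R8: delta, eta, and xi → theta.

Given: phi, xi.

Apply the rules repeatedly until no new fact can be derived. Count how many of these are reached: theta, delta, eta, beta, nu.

xi and phi hold, so beta follows (R5).
beta and xi hold, so eta follows (R6).
theta would need delta, eta, and xi (R8), but delta is never established.
No rule produces delta, and it is not given.
eta: reached.
beta: reached.
No rule produces nu, and it is not given.
Reached: eta and beta — 2 of the 5.

2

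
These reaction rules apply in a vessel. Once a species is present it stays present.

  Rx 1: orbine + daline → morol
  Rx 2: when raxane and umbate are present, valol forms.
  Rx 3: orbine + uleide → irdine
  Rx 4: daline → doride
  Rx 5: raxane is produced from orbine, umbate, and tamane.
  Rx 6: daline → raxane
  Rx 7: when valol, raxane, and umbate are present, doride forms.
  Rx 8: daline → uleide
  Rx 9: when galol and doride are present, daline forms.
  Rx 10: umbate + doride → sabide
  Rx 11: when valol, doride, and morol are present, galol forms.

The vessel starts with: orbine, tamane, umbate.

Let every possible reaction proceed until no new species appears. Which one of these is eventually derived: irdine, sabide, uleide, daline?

sabide

orbine, umbate, and tamane present → raxane forms (Rx 5).
raxane and umbate present → valol forms (Rx 2).
valol, raxane, and umbate present → doride forms (Rx 7).
umbate and doride present → sabide forms (Rx 10).
daline would need galol and doride (Rx 9), but galol never forms. uleide would need daline (Rx 8), but daline never forms. irdine would need orbine and uleide (Rx 3), but uleide never forms.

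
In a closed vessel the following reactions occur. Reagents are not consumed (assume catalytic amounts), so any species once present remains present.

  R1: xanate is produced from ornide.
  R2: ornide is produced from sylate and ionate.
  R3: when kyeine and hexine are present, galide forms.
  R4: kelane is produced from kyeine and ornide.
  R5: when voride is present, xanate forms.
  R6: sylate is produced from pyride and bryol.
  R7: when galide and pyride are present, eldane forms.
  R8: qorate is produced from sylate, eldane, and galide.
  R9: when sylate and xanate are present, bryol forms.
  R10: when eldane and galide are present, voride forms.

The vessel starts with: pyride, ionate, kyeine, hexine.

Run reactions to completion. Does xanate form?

kyeine and hexine present → galide forms (R3).
galide and pyride present → eldane forms (R7).
eldane and galide present → voride forms (R10).
voride present → xanate forms (R5).

Yes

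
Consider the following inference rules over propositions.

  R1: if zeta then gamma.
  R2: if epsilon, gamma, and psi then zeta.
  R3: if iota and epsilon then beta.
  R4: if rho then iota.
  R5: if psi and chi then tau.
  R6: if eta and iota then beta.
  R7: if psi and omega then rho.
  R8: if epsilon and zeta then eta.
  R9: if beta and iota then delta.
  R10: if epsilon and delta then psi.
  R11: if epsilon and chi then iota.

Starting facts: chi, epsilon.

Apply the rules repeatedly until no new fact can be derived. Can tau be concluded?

epsilon and chi hold, so iota follows (R11).
From iota and epsilon, R3 gives beta.
From beta and iota, R9 gives delta.
From epsilon and delta, R10 gives psi.
psi and chi hold, so tau follows (R5).

Yes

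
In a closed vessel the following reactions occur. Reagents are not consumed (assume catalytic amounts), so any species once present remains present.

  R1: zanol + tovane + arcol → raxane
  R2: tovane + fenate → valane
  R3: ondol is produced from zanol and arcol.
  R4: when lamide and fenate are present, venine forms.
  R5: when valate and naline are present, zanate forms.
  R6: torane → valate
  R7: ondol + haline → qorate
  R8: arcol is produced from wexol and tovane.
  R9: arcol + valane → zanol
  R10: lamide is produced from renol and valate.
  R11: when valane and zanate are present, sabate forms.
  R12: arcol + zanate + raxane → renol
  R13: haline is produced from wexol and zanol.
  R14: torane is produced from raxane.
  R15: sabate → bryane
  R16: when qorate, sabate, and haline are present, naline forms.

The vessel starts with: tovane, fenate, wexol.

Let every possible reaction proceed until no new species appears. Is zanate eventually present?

No

zanate would need valate and naline (R5), but naline never forms.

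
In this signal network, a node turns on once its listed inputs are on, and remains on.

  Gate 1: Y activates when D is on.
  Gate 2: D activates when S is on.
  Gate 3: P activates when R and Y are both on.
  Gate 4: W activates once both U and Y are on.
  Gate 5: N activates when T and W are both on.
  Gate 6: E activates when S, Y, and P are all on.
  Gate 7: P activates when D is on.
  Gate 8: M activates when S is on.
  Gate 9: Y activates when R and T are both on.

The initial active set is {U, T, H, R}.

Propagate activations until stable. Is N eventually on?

Yes

R and T are on, so Y activates (Gate 9).
Gate 4: U and Y on → W on.
T and W are on, so N activates (Gate 5).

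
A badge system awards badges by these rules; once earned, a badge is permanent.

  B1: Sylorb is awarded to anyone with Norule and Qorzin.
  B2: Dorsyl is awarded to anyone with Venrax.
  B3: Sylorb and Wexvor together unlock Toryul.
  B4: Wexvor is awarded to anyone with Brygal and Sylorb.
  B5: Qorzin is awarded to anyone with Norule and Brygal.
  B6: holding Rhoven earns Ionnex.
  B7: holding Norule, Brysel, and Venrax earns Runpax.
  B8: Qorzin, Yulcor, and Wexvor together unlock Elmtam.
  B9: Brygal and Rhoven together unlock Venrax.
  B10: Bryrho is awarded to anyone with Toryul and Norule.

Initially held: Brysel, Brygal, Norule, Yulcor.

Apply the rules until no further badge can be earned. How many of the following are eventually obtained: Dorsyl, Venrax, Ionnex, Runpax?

0

Dorsyl would need Venrax (B2), but Venrax is never earned.
Venrax would need Brygal and Rhoven (B9), but Rhoven is never earned.
Ionnex would need Rhoven (B6), but Rhoven is never earned.
Runpax would need Norule, Brysel, and Venrax (B7), but Venrax is never earned.
None of the 4 are reached.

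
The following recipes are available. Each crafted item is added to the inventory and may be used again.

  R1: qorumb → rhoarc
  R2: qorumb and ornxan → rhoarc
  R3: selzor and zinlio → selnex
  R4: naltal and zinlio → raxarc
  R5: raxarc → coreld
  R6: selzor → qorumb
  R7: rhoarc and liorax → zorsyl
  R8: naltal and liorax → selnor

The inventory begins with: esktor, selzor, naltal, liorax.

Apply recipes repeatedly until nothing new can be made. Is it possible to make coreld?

No

coreld would need raxarc (R5), but raxarc is never obtained.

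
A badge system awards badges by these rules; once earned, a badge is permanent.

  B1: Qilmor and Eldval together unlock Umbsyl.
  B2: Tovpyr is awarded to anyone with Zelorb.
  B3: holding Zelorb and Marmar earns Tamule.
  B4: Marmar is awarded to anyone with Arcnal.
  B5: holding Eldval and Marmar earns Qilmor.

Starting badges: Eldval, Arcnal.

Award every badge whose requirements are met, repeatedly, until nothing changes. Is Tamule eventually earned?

No

Tamule would need Zelorb and Marmar (B3), but Zelorb is never earned.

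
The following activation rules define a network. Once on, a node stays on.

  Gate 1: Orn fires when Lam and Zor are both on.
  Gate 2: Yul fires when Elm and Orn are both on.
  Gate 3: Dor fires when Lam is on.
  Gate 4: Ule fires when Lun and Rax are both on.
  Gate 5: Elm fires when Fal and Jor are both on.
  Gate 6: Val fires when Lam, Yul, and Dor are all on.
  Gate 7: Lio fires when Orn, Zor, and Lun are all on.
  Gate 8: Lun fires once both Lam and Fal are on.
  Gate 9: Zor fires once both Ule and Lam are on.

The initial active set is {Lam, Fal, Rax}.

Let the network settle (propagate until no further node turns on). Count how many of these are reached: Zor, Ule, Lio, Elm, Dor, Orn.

5

Lam and Fal are on, so Lun fires (Gate 8).
Lam is on, so Dor fires (Gate 3).
Gate 4: Lun and Rax on → Ule on.
Ule and Lam are on, so Zor fires (Gate 9).
Lam and Zor are on, so Orn fires (Gate 1).
Orn, Zor, and Lun are on, so Lio fires (Gate 7).
Zor: reached.
Ule: reached.
Lio: reached.
Elm would need Fal and Jor (Gate 5), but Jor never turns on.
Dor: reached.
Orn: reached.
Reached: Zor, Ule, Lio, Dor, and Orn — 5 of the 6.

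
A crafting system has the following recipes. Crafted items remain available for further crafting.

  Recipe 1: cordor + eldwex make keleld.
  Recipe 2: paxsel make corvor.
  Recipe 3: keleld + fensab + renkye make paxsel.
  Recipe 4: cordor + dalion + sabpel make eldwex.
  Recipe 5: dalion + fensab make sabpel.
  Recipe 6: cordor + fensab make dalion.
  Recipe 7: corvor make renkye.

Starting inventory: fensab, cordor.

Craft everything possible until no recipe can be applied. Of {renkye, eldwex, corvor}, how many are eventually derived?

1

cordor + fensab → dalion (Recipe 6).
Using Recipe 5, dalion and fensab make sabpel.
Using Recipe 4, cordor, dalion, and sabpel make eldwex.
renkye would need corvor (Recipe 7), but corvor is never obtained.
eldwex: reached.
corvor would need paxsel (Recipe 2), but paxsel is never obtained.
Reached: eldwex — 1 of the 3.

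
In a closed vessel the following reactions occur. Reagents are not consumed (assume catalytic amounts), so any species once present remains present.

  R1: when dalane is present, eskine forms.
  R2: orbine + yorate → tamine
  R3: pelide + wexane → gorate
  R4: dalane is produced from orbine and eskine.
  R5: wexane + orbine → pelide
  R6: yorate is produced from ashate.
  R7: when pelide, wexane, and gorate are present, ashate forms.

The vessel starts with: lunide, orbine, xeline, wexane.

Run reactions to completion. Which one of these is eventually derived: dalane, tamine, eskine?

tamine

wexane and orbine present → pelide forms (R5).
pelide and wexane present → gorate forms (R3).
pelide, wexane, and gorate present → ashate forms (R7).
ashate present → yorate forms (R6).
orbine and yorate present → tamine forms (R2).
eskine would need dalane (R1), but dalane never forms. dalane would need orbine and eskine (R4), but eskine never forms.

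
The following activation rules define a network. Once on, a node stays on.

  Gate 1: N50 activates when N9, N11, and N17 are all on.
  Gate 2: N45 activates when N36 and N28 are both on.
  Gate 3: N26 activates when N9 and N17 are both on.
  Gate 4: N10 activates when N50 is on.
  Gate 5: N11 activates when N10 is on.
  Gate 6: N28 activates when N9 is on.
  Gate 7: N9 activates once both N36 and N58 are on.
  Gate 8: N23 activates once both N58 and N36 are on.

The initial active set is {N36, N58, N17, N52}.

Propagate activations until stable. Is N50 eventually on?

No

N50 would need N9, N11, and N17 (Gate 1), but N11 never turns on.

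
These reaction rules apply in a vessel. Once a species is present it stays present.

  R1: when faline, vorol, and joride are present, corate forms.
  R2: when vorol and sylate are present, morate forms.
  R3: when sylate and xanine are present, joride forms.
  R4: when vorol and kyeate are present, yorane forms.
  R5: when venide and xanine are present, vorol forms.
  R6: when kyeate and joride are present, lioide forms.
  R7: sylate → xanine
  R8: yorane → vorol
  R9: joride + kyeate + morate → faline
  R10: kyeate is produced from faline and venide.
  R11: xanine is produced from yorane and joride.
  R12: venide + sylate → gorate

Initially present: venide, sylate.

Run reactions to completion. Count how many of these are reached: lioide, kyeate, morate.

1

sylate present → xanine forms (R7).
venide and xanine present → vorol forms (R5).
vorol and sylate present → morate forms (R2).
lioide would need kyeate and joride (R6), but kyeate never forms.
kyeate would need faline and venide (R10), but faline never forms.
morate: reached.
Reached: morate — 1 of the 3.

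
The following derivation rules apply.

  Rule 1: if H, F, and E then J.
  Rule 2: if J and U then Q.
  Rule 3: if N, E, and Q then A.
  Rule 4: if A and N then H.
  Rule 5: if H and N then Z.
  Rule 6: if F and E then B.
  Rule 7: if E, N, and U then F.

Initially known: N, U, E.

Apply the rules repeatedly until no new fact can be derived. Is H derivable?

No

H would need A and N (Rule 4), but A is never established.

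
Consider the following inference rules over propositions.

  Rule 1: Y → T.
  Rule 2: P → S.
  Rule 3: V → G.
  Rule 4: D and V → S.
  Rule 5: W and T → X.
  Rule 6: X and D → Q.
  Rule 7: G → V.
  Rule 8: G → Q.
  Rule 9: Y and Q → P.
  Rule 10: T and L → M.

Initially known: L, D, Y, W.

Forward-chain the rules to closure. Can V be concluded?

No

V would need G (Rule 7), but G is never established.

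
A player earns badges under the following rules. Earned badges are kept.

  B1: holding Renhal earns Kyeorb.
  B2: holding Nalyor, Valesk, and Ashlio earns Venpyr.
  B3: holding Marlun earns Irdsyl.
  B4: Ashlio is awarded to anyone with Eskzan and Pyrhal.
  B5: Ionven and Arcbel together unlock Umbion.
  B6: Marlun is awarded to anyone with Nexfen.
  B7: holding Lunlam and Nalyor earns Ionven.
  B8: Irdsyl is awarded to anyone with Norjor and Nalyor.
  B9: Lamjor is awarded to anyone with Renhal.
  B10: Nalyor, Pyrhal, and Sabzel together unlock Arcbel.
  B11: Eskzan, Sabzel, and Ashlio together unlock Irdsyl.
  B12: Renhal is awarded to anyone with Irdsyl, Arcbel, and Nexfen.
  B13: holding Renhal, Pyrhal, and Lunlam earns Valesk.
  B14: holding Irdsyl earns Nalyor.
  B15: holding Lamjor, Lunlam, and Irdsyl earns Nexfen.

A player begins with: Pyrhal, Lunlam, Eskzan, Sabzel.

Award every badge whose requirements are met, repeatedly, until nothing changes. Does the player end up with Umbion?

Yes

With Eskzan and Pyrhal, Ashlio is earned (B4).
With Eskzan, Sabzel, and Ashlio, Irdsyl is earned (B11).
With Irdsyl, Nalyor is earned (B14).
With Nalyor, Pyrhal, and Sabzel, Arcbel is earned (B10).
With Lunlam and Nalyor, Ionven is earned (B7).
With Ionven and Arcbel, Umbion is earned (B5).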